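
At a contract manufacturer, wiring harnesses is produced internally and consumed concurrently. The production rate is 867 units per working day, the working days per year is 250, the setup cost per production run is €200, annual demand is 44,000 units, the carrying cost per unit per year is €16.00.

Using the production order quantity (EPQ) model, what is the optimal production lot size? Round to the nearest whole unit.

1,175 units

d = 44,000/250 = 176.0000 units/day;  effective holding cost H(1 − d/p) = 16·(1 − 176.0000/867) = 12.75202
Q* = √(2DS / H_eff) = √(2·44,000·200 / 12.75202) ≈ 1,174.81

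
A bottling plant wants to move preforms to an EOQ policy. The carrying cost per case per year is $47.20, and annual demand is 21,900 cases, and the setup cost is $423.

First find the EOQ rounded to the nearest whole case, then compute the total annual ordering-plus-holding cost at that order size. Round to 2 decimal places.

Optimal lot size Q* = (2 × 21,900 × $423 / $47.2)^½ ≈ 626.52 → Q = 627 cases
Annual ordering cost = (D/Q)·S = (21,900/627) × 423 = $14,774.64
Annual holding cost  = (Q/2)·H = (627/2) × 47.2 = $14,797.20
Total = $14,774.64 + $14,797.20 = $29,571.84

$29,571.84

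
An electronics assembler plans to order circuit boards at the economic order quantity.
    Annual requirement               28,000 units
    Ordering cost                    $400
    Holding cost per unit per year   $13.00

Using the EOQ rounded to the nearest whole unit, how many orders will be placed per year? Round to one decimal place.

EOQ = √(2DS/H) = √(2 × 28,000 × 400 / 13)
    = √(1,723,076.92) ≈ 1,312.66 → Q = 1,313
N = D/Q = 28,000/1,313 ≈ 21.325 orders/yr

21.3 orders per year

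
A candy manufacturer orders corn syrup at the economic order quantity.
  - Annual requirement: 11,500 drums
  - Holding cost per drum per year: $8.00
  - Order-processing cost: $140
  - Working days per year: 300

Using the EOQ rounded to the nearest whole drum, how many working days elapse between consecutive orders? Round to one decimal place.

16.5 days

EOQ = √(2DS/H) = √(2 × 11,500 × 140 / 8)
    = √(402,500.00) ≈ 634.43 → Q = 634 drums
T = Q/D × 300 days = 634/11,500 × 300 = 16.539 days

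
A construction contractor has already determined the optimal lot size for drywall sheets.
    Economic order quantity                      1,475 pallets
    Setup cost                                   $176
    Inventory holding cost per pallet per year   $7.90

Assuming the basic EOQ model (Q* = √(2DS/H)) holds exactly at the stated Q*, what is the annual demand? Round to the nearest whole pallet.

EOQ relation: Q² = 2DS/H, so rearrange for the unknown.
D = Q²H / (2S) = 1,475² × 7.9 / (2 × 176) = 48,827.95

48,828 pallets per year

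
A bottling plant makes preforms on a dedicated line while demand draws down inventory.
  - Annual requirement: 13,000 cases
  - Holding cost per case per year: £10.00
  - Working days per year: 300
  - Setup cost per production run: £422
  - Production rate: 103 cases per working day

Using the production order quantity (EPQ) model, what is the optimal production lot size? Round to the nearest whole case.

1,376 cases

Daily demand d = 13,000/300 = 43.333; p = 103; 1 − d/p = 0.57929
EPQ = √(2DS / (H(1 − d/p)))
    = √(2 × 13,000 × 422 / (10 × 0.57929)) ≈ 1,376.24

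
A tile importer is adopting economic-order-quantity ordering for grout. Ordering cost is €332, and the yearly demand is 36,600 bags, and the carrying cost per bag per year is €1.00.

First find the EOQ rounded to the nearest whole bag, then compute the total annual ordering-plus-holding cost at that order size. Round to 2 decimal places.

€4,929.75

Optimal lot size Q* = (2 × 36,600 × €332 / €1)^½ ≈ 4,929.75 → Q = 4,930 bags
Orders/yr = 36,600/4,930 = 7.424; ordering cost = 7.424 × €332 = €2,464.75
Average inventory = 4,930/2 = 2465; holding cost = 2465 × €1 = €2,465.00
Total = €2,464.75 + €2,465.00 = €4,929.75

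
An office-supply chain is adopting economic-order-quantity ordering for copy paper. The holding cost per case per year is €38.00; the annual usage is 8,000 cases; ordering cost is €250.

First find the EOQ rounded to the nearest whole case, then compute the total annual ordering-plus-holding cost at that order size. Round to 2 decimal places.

€12,328.84

EOQ = √(2DS/H) = √(2 × 8,000 × 250 / 38)
    = √(105,263.16) ≈ 324.44 → Q = 324 cases
Ordering: D/Q × S = 8,000/324 × €250 = €6,172.84
Holding:  Q/2 × H = 324/2 × €38 = €6,156.00
Total = €6,172.84 + €6,156.00 = €12,328.84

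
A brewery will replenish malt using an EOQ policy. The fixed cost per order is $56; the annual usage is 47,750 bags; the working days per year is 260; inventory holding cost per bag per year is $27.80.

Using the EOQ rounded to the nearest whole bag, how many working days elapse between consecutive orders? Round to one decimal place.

2.4 days

Q* = √(2·D·S / H) = √(2·47,750·56 / 27.8) = √192,374.1 ≈ 438.60 → Q = 439 bags
Cycle time = (working days × Q)/D = (260 × 439) / 47,750 = 2.390 days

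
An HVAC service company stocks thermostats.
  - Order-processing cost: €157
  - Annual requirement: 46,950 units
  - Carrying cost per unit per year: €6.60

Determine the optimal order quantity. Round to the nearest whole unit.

EOQ = √(2DS/H) = √(2 × 46,950 × 157 / 6.6)
    = √(2,233,681.82) ≈ 1,494.55

1,495 units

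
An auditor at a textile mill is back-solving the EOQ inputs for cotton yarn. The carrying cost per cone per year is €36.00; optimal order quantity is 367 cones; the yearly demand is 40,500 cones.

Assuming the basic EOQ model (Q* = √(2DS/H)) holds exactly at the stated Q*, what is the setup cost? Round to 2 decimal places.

From Q* = √(2DS/H) ⇒ Q*² = 2DS/H.
S = Q²H / (2D) = 367² × 36 / (2 × 40,500) = 59.8618

€59.86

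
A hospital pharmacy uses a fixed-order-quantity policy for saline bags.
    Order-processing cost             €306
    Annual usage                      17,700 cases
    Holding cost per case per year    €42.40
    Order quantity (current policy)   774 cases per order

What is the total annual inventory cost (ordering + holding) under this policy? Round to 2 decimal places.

Ordering: D/Q × S = 17,700/774 × €306 = €6,997.67
Holding:  Q/2 × H = 774/2 × €42.4 = €16,408.80
Total = €6,997.67 + €16,408.80 = €23,406.47

€23,406.47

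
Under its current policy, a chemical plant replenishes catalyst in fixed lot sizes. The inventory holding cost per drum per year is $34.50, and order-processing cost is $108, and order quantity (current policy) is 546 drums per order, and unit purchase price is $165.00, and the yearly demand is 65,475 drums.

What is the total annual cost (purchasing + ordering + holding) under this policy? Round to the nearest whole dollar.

$10,825,745

Annual ordering cost = (D/Q)·S = (65,475/546) × 108 = $12,951.10
Annual holding cost  = (Q/2)·H = (546/2) × 34.5 = $9,418.50
Purchase cost = D·C = 65,475 × 165 = $10,803,375.00
Total = $12,951.10 + $9,418.50 + $10,803,375.00 = $10,825,744.60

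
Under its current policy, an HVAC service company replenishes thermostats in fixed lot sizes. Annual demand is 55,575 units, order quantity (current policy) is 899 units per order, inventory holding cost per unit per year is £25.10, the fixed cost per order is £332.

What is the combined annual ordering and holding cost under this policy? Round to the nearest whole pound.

Annual ordering cost = (D/Q)·S = (55,575/899) × 332 = £20,523.80
Annual holding cost  = (Q/2)·H = (899/2) × 25.1 = £11,282.45
Total = £20,523.80 + £11,282.45 = £31,806.25

£31,806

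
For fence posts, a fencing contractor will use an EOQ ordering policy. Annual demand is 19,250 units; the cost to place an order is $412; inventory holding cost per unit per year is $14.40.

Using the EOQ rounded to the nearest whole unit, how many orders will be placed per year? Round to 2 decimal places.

18.33 orders per year

EOQ = √(2DS/H) = √(2 × 19,250 × 412 / 14.4)
    = √(1,101,527.78) ≈ 1,049.54 → Q = 1,050
N = D/Q = 19,250/1,050 ≈ 18.333 orders/yr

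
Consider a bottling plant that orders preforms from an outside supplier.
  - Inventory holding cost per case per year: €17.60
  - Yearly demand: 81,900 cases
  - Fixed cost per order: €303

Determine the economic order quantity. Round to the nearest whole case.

1,679 cases

Q* = √(2·D·S / H) = √(2·81,900·303 / 17.6) = √2,819,965.9 ≈ 1,679.28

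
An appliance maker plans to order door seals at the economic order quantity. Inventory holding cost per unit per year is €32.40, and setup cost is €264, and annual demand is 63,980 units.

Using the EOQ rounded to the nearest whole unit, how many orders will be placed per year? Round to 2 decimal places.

2DS/H = 2·63,980·264/32.4 = 1,042,637.04
EOQ = √1,042,637.04 ≈ 1,021.10 → Q = 1,021
Orders per year = D/Q = 63,980 / 1,021 = 62.664

62.66 orders per year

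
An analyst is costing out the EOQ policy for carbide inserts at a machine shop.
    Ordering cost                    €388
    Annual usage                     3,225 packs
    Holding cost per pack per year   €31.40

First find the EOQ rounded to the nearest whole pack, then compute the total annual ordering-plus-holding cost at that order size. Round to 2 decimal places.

2DS/H = 2·3,225·388/31.4 = 79,700.64
EOQ = √79,700.64 ≈ 282.31 → Q = 282 packs
Orders/yr = 3,225/282 = 11.436; ordering cost = 11.436 × €388 = €4,437.23
Average inventory = 282/2 = 141; holding cost = 141 × €31.4 = €4,427.40
Total = €4,437.23 + €4,427.40 = €8,864.63

€8,864.63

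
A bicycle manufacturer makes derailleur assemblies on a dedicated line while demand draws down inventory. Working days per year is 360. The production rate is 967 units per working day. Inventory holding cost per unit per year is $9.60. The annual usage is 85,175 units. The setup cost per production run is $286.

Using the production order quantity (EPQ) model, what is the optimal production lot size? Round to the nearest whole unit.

2,592 units

d = 85,175/360 = 236.5972 units/day;  effective holding cost H(1 − d/p) = 9.6·(1 − 236.5972/967) = 7.25115
Q* = √(2DS / H_eff) = √(2·85,175·286 / 7.25115) ≈ 2,592.09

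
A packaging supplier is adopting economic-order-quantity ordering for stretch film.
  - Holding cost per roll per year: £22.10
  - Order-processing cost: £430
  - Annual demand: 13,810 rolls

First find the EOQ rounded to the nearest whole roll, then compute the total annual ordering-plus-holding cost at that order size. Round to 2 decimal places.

£16,201.01

EOQ = √(2DS/H) = √(2 × 13,810 × 430 / 22.1)
    = √(537,402.71) ≈ 733.08 → Q = 733 rolls
Orders/yr = 13,810/733 = 18.840; ordering cost = 18.840 × £430 = £8,101.36
Average inventory = 733/2 = 366.5; holding cost = 366.5 × £22.1 = £8,099.65
Total = £8,101.36 + £8,099.65 = £16,201.01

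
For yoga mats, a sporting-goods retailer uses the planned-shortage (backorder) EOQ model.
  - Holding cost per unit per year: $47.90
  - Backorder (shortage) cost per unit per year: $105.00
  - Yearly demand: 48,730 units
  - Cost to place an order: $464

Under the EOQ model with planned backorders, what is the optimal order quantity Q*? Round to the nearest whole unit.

1,173 units

Basic EOQ = √(2·48,730·464/47.9) = 971.638
Backorder adjustment √((H+b)/b) = √((47.9+105)/105) = 1.2067
Q* = 971.638 × 1.2067 ≈ 1,172.50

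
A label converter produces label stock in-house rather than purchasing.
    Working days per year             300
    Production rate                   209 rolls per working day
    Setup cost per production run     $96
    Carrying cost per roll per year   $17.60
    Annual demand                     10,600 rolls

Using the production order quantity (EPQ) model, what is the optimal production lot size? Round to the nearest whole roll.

d = 10,600/300 = 35.3333 rolls/day;  effective holding cost H(1 − d/p) = 17.6·(1 − 35.3333/209) = 14.62456
Q* = √(2DS / H_eff) = √(2·10,600·96 / 14.62456) ≈ 373.05

373 rolls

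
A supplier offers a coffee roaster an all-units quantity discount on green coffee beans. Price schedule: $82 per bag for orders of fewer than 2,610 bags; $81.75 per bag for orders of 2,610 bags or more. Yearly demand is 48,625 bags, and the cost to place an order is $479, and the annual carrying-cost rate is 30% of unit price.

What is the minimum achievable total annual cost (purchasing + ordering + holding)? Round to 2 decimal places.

H₁ = 30%×$82 = $24.6000;  H₂ = 30%×$81.75 = $24.5250
EOQ₁ = √(2×48,625×479/24.6000) = 1,376.08  (< 2,610, feasible at tier 1)
EOQ₂ = √(2×48,625×479/24.5250) = 1,378.19  (< 2,610 → use Q = 2,610 at tier-2 price)
TC(tier 1 (EOQ₁), Q≈1,376.1) = $4,021,101.67
TC(tier 2, Q≈2,610.0) = $4,016,022.77
Minimum at tier 2: $4,016,022.77

$4,016,022.77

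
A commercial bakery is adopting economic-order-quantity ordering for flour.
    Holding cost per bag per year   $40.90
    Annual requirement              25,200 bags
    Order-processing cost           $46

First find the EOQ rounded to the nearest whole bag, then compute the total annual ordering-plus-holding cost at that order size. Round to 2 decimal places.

EOQ = √(2DS/H) = √(2 × 25,200 × 46 / 40.9)
    = √(56,684.60) ≈ 238.09 → Q = 238 bags
Ordering: D/Q × S = 25,200/238 × $46 = $4,870.59
Holding:  Q/2 × H = 238/2 × $40.9 = $4,867.10
Total = $4,870.59 + $4,867.10 = $9,737.69

$9,737.69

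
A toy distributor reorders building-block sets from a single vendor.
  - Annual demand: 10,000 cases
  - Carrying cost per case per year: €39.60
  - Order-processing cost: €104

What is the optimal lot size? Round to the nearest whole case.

229 cases

Optimal lot size Q* = (2 × 10,000 × €104 / €39.6)^½ ≈ 229.18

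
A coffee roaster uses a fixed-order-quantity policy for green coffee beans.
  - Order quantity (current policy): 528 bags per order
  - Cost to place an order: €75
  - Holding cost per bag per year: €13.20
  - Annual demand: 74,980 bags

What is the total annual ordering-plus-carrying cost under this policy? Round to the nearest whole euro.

Annual ordering cost = (D/Q)·S = (74,980/528) × 75 = €10,650.57
Annual holding cost  = (Q/2)·H = (528/2) × 13.2 = €3,484.80
Total = €10,650.57 + €3,484.80 = €14,135.37

€14,135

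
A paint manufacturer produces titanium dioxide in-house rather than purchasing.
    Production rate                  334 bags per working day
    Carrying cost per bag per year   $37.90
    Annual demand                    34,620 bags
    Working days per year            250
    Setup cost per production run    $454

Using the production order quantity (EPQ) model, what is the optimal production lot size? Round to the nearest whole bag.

Daily demand d = 34,620/250 = 138.480; p = 334; 1 − d/p = 0.58539
EPQ = √(2DS / (H(1 − d/p)))
    = √(2 × 34,620 × 454 / (37.9 × 0.58539)) ≈ 1,190.32

1,190 bags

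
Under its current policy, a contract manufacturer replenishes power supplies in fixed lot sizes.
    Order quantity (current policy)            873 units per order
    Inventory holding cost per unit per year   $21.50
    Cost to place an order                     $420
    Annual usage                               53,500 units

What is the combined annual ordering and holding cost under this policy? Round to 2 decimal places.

Annual ordering cost = (D/Q)·S = (53,500/873) × 420 = $25,738.83
Annual holding cost  = (Q/2)·H = (873/2) × 21.5 = $9,384.75
Total = $25,738.83 + $9,384.75 = $35,123.58

$35,123.58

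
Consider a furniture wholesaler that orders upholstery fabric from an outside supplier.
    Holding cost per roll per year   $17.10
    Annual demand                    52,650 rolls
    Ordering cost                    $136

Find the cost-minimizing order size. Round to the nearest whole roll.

915 rolls

EOQ = √(2DS/H) = √(2 × 52,650 × 136 / 17.1)
    = √(837,473.68) ≈ 915.14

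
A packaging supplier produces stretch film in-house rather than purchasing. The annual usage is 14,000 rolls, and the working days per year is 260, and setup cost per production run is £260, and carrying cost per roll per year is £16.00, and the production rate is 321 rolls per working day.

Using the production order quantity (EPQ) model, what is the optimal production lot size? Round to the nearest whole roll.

d = 14,000/260 = 53.8462 rolls/day;  effective holding cost H(1 − d/p) = 16·(1 − 53.8462/321) = 13.31608
Q* = √(2DS / H_eff) = √(2·14,000·260 / 13.31608) ≈ 739.40

739 rolls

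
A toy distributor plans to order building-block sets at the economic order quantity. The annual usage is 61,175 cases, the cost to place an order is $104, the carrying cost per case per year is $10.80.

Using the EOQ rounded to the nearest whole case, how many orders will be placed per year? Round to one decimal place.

56.4 orders per year

Q* = √(2·D·S / H) = √(2·61,175·104 / 10.8) = √1,178,185.2 ≈ 1,085.44 → Q = 1,085
Orders per year = D/Q = 61,175 / 1,085 = 56.382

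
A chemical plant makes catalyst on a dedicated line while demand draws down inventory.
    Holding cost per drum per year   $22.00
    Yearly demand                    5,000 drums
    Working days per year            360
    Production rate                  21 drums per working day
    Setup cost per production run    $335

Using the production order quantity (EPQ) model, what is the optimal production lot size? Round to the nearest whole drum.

671 drums

Daily demand d = 5,000/360 = 13.889; p = 21; 1 − d/p = 0.33862
EPQ = √(2DS / (H(1 − d/p)))
    = √(2 × 5,000 × 335 / (22 × 0.33862)) ≈ 670.58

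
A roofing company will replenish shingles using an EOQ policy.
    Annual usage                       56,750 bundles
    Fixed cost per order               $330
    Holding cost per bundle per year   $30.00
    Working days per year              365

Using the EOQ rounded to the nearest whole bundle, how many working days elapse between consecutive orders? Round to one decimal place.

Q* = √(2·D·S / H) = √(2·56,750·330 / 30) = √1,248,500.0 ≈ 1,117.36 → Q = 1,117 bundles
Cycle time = (working days × Q)/D = (365 × 1,117) / 56,750 = 7.184 days

7.2 days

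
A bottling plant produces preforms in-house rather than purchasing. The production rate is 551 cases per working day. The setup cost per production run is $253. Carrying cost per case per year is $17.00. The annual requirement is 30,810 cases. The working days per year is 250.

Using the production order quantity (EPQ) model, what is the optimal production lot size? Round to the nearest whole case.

d = 30,810/250 = 123.2400 cases/day;  effective holding cost H(1 − d/p) = 17·(1 − 123.2400/551) = 13.19768
Q* = √(2DS / H_eff) = √(2·30,810·253 / 13.19768) ≈ 1,086.86

1,087 cases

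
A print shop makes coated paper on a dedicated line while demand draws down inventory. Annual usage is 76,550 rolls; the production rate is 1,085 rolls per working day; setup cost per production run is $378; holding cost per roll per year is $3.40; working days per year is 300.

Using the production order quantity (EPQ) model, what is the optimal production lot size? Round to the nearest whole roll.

4,718 rolls

d = 76,550/300 = 255.1667 rolls/day;  effective holding cost H(1 − d/p) = 3.4·(1 − 255.1667/1085) = 2.60040
Q* = √(2DS / H_eff) = √(2·76,550·378 / 2.60040) ≈ 4,717.52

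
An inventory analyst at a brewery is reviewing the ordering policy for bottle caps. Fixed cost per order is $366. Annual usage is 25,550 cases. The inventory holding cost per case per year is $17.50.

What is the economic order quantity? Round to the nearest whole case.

EOQ = √(2DS/H) = √(2 × 25,550 × 366 / 17.5)
    = √(1,068,720.00) ≈ 1,033.79

1,034 cases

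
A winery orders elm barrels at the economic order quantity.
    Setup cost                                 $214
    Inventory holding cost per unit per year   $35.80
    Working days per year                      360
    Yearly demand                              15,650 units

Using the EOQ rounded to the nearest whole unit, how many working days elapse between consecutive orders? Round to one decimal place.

Optimal lot size Q* = (2 × 15,650 × $214 / $35.8)^½ ≈ 432.55 → Q = 433 units
Days between orders = 360 / (D/Q) = 360 / 36.143 ≈ 9.960

10.0 days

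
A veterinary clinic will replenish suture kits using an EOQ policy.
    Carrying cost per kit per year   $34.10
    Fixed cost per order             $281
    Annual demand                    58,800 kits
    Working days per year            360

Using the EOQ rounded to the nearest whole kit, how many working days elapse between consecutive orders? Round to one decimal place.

Q* = √(2·D·S / H) = √(2·58,800·281 / 34.1) = √969,079.2 ≈ 984.42 → Q = 984 kits
T = Q/D × 360 days = 984/58,800 × 360 = 6.024 days

6.0 days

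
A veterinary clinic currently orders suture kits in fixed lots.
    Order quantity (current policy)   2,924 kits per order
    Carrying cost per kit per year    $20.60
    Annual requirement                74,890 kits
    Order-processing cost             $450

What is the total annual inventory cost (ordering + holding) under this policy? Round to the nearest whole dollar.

$41,643

Ordering: D/Q × S = 74,890/2,924 × $450 = $11,525.48
Holding:  Q/2 × H = 2,924/2 × $20.6 = $30,117.20
Total = $11,525.48 + $30,117.20 = $41,642.68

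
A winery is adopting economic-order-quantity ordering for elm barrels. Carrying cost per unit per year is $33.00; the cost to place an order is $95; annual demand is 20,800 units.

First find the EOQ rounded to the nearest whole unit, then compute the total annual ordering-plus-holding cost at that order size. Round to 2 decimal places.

$11,419.98

Optimal lot size Q* = (2 × 20,800 × $95 / $33)^½ ≈ 346.06 → Q = 346 units
Annual ordering cost = (D/Q)·S = (20,800/346) × 95 = $5,710.98
Annual holding cost  = (Q/2)·H = (346/2) × 33 = $5,709.00
Total = $5,710.98 + $5,709.00 = $11,419.98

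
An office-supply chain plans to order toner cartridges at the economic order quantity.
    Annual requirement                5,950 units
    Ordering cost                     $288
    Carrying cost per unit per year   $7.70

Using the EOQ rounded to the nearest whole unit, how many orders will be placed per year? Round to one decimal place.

8.9 orders per year

Optimal lot size Q* = (2 × 5,950 × $288 / $7.7)^½ ≈ 667.15 → Q = 667
N = D/Q = 5,950/667 ≈ 8.921 orders/yr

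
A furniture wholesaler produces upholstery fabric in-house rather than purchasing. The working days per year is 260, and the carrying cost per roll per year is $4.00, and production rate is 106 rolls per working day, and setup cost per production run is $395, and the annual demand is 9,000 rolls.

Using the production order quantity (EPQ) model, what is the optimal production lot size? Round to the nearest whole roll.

1,625 rolls

d = 9,000/260 = 34.6154 rolls/day;  effective holding cost H(1 − d/p) = 4·(1 − 34.6154/106) = 2.69376
Q* = √(2DS / H_eff) = √(2·9,000·395 / 2.69376) ≈ 1,624.63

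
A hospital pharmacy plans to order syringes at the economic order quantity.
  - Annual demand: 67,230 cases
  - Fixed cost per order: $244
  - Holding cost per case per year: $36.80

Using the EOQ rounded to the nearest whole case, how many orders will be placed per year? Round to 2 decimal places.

EOQ = √(2DS/H) = √(2 × 67,230 × 244 / 36.8)
    = √(891,528.26) ≈ 944.21 → Q = 944
N = D/Q = 67,230/944 ≈ 71.218 orders/yr

71.22 orders per year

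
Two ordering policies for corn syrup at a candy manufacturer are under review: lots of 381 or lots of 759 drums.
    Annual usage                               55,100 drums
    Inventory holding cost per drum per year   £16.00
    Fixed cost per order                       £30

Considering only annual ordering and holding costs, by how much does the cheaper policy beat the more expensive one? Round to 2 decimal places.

£863.28

Annual cost at Q: ordering D·S/Q plus holding Q·H/2.
TC(381) = (55,100/381)×30 + (381/2)×16 = £7,386.58
TC(759) = (55,100/759)×30 + (759/2)×16 = £8,249.87
Lots of 381 are cheaper by £863.28.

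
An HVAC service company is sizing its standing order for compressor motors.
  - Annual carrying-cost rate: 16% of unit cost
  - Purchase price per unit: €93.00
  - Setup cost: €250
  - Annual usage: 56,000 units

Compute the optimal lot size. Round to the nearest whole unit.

1,372 units

Carrying cost H = €93 × 16% = €14.8800/unit/yr
EOQ = √(2DS/H) = √(2 × 56,000 × 250 / 14.88)
    = √(1,881,720.43) ≈ 1,371.76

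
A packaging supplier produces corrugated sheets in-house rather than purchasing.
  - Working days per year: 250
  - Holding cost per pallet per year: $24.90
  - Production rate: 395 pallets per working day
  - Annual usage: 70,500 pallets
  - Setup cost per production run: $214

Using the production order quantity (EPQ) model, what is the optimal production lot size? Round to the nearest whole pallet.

2,058 pallets

Daily demand d = 70,500/250 = 282.000; p = 395; 1 − d/p = 0.28608
EPQ = √(2DS / (H(1 − d/p)))
    = √(2 × 70,500 × 214 / (24.9 × 0.28608)) ≈ 2,058.15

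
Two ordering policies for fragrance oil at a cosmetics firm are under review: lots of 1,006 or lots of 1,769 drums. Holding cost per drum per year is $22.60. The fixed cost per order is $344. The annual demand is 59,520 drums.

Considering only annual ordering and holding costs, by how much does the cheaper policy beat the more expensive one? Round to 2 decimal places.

TC(Q) = (D/Q)S + (Q/2)H
TC(1,006) = (59,520/1,006)×344 + (1,006/2)×22.6 = $31,720.56
TC(1,769) = (59,520/1,769)×344 + (1,769/2)×22.6 = $31,563.97
Lots of 1,769 are cheaper by $156.60.

$156.60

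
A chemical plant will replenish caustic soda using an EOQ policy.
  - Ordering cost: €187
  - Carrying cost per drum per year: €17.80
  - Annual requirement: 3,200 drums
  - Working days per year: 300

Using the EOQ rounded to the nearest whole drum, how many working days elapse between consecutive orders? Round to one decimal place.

Optimal lot size Q* = (2 × 3,200 × €187 / €17.8)^½ ≈ 259.30 → Q = 259 drums
Cycle time = (working days × Q)/D = (300 × 259) / 3,200 = 24.281 days

24.3 days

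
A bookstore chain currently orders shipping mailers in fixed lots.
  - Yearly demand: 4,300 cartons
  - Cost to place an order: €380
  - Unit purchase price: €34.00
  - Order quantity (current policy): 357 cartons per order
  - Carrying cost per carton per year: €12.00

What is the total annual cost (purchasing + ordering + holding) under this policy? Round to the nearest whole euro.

€152,919

Ordering: D/Q × S = 4,300/357 × €380 = €4,577.03
Holding:  Q/2 × H = 357/2 × €12 = €2,142.00
Purchase cost = D·C = 4,300 × 34 = €146,200.00
Total = €4,577.03 + €2,142.00 + €146,200.00 = €152,919.03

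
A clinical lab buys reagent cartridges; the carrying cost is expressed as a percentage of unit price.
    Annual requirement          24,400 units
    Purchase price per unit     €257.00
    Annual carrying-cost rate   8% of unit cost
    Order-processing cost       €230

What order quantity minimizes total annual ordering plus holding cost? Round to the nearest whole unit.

739 units

Carrying cost H = €257 × 8% = €20.5600/unit/yr
EOQ = √(2DS/H) = √(2 × 24,400 × 230 / 20.56)
    = √(545,914.40) ≈ 738.86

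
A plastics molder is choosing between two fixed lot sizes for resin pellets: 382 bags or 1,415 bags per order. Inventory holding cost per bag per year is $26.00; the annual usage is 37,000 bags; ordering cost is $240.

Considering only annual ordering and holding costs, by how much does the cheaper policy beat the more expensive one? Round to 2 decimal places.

Annual cost at Q: ordering D·S/Q plus holding Q·H/2.
TC(382) = (37,000/382)×240 + (382/2)×26 = $28,212.07
TC(1,415) = (37,000/1,415)×240 + (1,415/2)×26 = $24,670.62
Lots of 1,415 are cheaper by $3,541.45.

$3,541.45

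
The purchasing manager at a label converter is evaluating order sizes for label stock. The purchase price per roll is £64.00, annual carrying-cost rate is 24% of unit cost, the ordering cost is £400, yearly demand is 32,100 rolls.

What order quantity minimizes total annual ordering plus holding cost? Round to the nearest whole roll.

Carrying cost H = £64 × 24% = £15.3600/roll/yr
2DS/H = 2·32,100·400/15.36 = 1,671,875.00
EOQ = √1,671,875.00 ≈ 1,293.01

1,293 rolls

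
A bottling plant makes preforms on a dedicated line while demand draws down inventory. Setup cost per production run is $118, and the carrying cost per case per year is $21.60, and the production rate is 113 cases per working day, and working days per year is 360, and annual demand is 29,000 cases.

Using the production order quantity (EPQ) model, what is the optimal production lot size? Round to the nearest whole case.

Daily demand d = 29,000/360 = 80.556; p = 113; 1 − d/p = 0.28712
EPQ = √(2DS / (H(1 − d/p)))
    = √(2 × 29,000 × 118 / (21.6 × 0.28712)) ≈ 1,050.50

1,051 cases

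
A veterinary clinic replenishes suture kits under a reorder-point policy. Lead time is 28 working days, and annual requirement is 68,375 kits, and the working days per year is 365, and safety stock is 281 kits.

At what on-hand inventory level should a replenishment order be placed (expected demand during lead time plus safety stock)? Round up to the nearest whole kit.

Daily demand d = 68,375 / 365 = 187.329 kits/day
Demand during lead time = 187.329 × 28 = 5,245.21
Reorder point = 5,245.21 + 281 = 5,526.21 → round up

5,527 kits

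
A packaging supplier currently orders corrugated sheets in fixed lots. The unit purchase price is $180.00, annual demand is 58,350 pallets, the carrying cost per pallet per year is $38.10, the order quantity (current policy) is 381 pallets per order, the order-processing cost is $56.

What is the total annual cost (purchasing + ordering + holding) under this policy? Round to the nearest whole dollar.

Orders/yr = 58,350/381 = 153.150; ordering cost = 153.150 × $56 = $8,576.38
Average inventory = 381/2 = 190.5; holding cost = 190.5 × $38.1 = $7,258.05
Purchase cost = D·C = 58,350 × 180 = $10,503,000.00
Total = $8,576.38 + $7,258.05 + $10,503,000.00 = $10,518,834.43

$10,518,834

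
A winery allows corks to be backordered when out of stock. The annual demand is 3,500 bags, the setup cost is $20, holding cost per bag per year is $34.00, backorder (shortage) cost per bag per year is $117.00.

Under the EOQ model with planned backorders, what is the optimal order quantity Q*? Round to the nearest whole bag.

73 bags

Basic EOQ = √(2·3,500·20/34) = 64.169
Backorder adjustment √((H+b)/b) = √((34+117)/117) = 1.1360
Q* = 64.169 × 1.1360 ≈ 72.90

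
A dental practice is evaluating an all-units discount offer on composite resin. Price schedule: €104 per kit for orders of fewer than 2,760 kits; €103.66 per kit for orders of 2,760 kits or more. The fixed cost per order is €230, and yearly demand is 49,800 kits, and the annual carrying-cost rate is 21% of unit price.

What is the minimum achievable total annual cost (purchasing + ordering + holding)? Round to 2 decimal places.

H₁ = 21%×€104 = €21.8400;  H₂ = 21%×€103.66 = €21.7686
EOQ₁ = √(2×49,800×230/21.8400) = 1,024.16  (< 2,760, feasible at tier 1)
EOQ₂ = √(2×49,800×230/21.7686) = 1,025.84  (< 2,760 → use Q = 2,760 at tier-2 price)
TC(tier 1 (EOQ₁), Q≈1,024.2) = €5,201,567.63
TC(tier 2, Q≈2,760.0) = €5,196,458.67
Minimum at tier 2: €5,196,458.67

€5,196,458.67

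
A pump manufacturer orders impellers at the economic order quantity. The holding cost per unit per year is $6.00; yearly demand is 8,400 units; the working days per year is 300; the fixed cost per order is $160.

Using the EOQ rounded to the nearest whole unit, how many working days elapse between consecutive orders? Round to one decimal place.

EOQ = √(2DS/H) = √(2 × 8,400 × 160 / 6)
    = √(448,000.00) ≈ 669.33 → Q = 669 units
Cycle time = (working days × Q)/D = (300 × 669) / 8,400 = 23.893 days

23.9 days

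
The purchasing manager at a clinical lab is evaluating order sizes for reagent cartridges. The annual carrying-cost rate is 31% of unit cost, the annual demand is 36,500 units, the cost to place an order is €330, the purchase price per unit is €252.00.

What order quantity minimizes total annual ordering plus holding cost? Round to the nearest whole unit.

Holding cost per unit per year: H = 31% × €252 = €78.1200
Q* = √(2·D·S / H) = √(2·36,500·330 / 78.12) = √308,371.7 ≈ 555.31

555 units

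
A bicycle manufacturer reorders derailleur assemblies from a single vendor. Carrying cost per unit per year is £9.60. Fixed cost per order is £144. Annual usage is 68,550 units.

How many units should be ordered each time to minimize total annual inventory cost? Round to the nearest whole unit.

2DS/H = 2·68,550·144/9.6 = 2,056,500.00
EOQ = √2,056,500.00 ≈ 1,434.05

1,434 units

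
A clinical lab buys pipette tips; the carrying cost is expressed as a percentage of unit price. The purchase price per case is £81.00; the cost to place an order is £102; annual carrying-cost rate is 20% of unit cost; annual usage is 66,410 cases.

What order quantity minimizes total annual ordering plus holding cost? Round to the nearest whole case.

Carrying cost H = £81 × 20% = £16.2000/case/yr
Optimal lot size Q* = (2 × 66,410 × £102 / £16.2)^½ ≈ 914.48

914 cases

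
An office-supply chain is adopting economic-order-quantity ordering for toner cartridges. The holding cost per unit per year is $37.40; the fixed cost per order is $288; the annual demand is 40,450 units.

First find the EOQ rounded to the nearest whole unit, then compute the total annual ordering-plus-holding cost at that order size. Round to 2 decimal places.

$29,519.32

Q* = √(2·D·S / H) = √(2·40,450·288 / 37.4) = √622,973.3 ≈ 789.29 → Q = 789 units
Ordering: D/Q × S = 40,450/789 × $288 = $14,765.02
Holding:  Q/2 × H = 789/2 × $37.4 = $14,754.30
Total = $14,765.02 + $14,754.30 = $29,519.32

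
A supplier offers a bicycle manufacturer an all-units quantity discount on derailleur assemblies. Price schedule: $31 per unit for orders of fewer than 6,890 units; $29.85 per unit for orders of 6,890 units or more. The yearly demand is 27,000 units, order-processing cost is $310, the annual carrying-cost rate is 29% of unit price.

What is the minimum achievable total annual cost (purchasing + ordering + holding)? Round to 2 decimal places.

$836,986.45

H₁ = 29%×$31 = $8.9900;  H₂ = 29%×$29.85 = $8.6565
EOQ₁ = √(2×27,000×310/8.9900) = 1,364.58  (< 6,890, feasible at tier 1)
EOQ₂ = √(2×27,000×310/8.6565) = 1,390.61  (< 6,890 → use Q = 6,890 at tier-2 price)
TC(tier 1 (EOQ₁), Q≈1,364.6) = $849,267.54
TC(tier 2, Q≈6,890.0) = $836,986.45
Minimum at tier 2: $836,986.45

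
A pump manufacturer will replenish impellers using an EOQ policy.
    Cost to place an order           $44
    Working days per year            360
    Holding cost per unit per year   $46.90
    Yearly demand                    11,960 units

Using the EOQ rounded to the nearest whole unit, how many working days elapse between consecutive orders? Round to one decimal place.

Q* = √(2·D·S / H) = √(2·11,960·44 / 46.9) = √22,440.9 ≈ 149.80 → Q = 150 units
Cycle time = (working days × Q)/D = (360 × 150) / 11,960 = 4.515 days

4.5 days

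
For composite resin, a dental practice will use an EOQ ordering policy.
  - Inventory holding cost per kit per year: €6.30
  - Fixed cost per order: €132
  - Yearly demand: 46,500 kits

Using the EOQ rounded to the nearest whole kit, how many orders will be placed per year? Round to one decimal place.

Q* = √(2·D·S / H) = √(2·46,500·132 / 6.3) = √1,948,571.4 ≈ 1,395.91 → Q = 1,396
N = D/Q = 46,500/1,396 ≈ 33.309 orders/yr

33.3 orders per year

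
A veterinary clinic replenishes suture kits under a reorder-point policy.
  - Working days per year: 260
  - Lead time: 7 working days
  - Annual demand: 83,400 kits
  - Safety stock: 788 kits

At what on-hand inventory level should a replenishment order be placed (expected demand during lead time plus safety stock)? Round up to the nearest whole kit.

3,034 kits

Daily demand d = 83,400 / 260 = 320.769 kits/day
Demand during lead time = 320.769 × 7 = 2,245.38
Reorder point = 2,245.38 + 788 = 3,033.38 → round up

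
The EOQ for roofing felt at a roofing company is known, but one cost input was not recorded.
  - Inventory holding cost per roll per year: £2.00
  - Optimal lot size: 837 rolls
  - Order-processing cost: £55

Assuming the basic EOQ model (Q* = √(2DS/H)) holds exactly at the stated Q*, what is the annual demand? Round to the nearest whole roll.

12,738 rolls per year

Since Q* = (2DS/H)^½, squaring gives Q*²·H = 2DS.
D = Q²H / (2S) = 837² × 2 / (2 × 55) = 12,737.62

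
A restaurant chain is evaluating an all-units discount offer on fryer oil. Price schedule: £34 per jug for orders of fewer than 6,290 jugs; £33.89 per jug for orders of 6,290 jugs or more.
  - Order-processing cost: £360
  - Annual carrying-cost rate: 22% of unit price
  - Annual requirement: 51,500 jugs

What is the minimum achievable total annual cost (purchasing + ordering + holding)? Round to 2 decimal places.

£1,767,654.08

H₁ = 22%×£34 = £7.4800;  H₂ = 22%×£33.89 = £7.4558
EOQ₁ = √(2×51,500×360/7.4800) = 2,226.48  (< 6,290, feasible at tier 1)
EOQ₂ = √(2×51,500×360/7.4558) = 2,230.09  (< 6,290 → use Q = 6,290 at tier-2 price)
TC(tier 1 (EOQ₁), Q≈2,226.5) = £1,767,654.08
TC(tier 2, Q≈6,290.0) = £1,771,731.03
Minimum at tier 1 (EOQ₁): £1,767,654.08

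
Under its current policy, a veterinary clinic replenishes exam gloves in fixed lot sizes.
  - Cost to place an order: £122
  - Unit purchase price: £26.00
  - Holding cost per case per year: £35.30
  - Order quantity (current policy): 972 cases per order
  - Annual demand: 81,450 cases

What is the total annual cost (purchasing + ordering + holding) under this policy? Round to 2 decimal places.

Annual ordering cost = (D/Q)·S = (81,450/972) × 122 = £10,223.15
Annual holding cost  = (Q/2)·H = (972/2) × 35.3 = £17,155.80
Purchase cost = D·C = 81,450 × 26 = £2,117,700.00
Total = £10,223.15 + £17,155.80 + £2,117,700.00 = £2,145,078.95

£2,145,078.95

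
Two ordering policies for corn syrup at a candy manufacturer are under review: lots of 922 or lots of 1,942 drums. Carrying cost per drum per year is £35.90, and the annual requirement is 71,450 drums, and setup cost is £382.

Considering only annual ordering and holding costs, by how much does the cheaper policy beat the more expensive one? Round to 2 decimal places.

£2,760.60

For each Q, cost = (D/Q)·S + (Q/2)·H.
TC(922) = (71,450/922)×382 + (922/2)×35.9 = £46,152.83
TC(1,942) = (71,450/1,942)×382 + (1,942/2)×35.9 = £48,913.43
|ΔTC| = |£46,152.83 − £48,913.43| = £2,760.60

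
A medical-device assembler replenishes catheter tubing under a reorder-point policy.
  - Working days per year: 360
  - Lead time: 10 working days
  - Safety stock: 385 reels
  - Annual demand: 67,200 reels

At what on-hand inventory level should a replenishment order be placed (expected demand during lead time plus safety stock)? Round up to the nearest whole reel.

Daily demand d = 67,200 / 360 = 186.667 reels/day
Demand during lead time = 186.667 × 10 = 1,866.67
Reorder point = 1,866.67 + 385 = 2,251.67 → round up

2,252 reels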